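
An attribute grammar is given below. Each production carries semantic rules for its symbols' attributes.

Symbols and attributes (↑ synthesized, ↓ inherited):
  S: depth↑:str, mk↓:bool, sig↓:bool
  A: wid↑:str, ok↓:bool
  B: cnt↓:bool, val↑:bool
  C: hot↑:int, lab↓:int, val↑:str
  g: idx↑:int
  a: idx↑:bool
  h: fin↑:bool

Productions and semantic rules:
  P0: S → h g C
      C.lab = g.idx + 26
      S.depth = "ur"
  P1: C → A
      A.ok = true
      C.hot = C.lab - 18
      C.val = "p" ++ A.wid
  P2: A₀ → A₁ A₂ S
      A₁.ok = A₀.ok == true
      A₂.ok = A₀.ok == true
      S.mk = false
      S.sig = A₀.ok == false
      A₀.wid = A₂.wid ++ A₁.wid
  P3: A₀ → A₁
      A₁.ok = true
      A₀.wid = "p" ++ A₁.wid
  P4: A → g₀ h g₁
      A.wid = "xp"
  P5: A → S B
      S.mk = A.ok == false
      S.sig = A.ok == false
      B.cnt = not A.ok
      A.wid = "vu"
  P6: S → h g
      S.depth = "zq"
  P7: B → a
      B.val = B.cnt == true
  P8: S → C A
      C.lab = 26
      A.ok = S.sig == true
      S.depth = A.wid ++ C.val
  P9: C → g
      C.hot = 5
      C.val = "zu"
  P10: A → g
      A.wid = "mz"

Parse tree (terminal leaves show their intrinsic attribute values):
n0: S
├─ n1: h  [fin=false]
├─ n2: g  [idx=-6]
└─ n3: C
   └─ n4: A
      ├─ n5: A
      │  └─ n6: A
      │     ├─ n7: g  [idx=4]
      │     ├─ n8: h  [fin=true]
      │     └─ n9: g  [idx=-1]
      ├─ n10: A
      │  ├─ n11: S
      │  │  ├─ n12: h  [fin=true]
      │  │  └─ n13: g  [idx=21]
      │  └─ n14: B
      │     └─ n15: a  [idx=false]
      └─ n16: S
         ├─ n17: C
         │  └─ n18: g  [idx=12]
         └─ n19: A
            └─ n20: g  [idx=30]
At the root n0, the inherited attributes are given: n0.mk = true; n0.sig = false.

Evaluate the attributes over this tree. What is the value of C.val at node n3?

"pvupxp"

1. n0.mk = true  [given at root]
2. n0.sig = false  [given at root]
3. n1.fin = false  [terminal]
4. n2.idx = -6  [terminal]
5. n3.lab = 20  [g.idx + 26]
6. n4.ok = true  [true]
7. n5.ok = true  [A₀.ok == true]
8. n6.ok = true  [true]
9. n7.idx = 4  [terminal]
10. n8.fin = true  [terminal]
11. n9.idx = -1  [terminal]
12. n6.wid = "xp"  ["xp"]
13. n5.wid = "pxp"  ["p" ++ A₁.wid]
14. n10.ok = true  [A₀.ok == true]
15. n11.mk = false  [A.ok == false]
16. n11.sig = false  [A.ok == false]
17. n12.fin = true  [terminal]
18. n13.idx = 21  [terminal]
19. n11.depth = "zq"  ["zq"]
20. n14.cnt = false  [not A.ok]
21. n15.idx = false  [terminal]
22. n14.val = false  [B.cnt == true]
23. n10.wid = "vu"  ["vu"]
24. n16.mk = false  [false]
25. n16.sig = false  [A₀.ok == false]
26. n17.lab = 26  [26]
27. n18.idx = 12  [terminal]
28. n17.hot = 5  [5]
29. n17.val = "zu"  ["zu"]
30. n19.ok = false  [S.sig == true]
31. n20.idx = 30  [terminal]
32. n19.wid = "mz"  ["mz"]
33. n16.depth = "mzzu"  [A.wid ++ C.val]
34. n4.wid = "vupxp"  [A₂.wid ++ A₁.wid]
35. n3.hot = 2  [C.lab - 18]
36. n3.val = "pvupxp"  ["p" ++ A.wid]
37. n0.depth = "ur"  ["ur"]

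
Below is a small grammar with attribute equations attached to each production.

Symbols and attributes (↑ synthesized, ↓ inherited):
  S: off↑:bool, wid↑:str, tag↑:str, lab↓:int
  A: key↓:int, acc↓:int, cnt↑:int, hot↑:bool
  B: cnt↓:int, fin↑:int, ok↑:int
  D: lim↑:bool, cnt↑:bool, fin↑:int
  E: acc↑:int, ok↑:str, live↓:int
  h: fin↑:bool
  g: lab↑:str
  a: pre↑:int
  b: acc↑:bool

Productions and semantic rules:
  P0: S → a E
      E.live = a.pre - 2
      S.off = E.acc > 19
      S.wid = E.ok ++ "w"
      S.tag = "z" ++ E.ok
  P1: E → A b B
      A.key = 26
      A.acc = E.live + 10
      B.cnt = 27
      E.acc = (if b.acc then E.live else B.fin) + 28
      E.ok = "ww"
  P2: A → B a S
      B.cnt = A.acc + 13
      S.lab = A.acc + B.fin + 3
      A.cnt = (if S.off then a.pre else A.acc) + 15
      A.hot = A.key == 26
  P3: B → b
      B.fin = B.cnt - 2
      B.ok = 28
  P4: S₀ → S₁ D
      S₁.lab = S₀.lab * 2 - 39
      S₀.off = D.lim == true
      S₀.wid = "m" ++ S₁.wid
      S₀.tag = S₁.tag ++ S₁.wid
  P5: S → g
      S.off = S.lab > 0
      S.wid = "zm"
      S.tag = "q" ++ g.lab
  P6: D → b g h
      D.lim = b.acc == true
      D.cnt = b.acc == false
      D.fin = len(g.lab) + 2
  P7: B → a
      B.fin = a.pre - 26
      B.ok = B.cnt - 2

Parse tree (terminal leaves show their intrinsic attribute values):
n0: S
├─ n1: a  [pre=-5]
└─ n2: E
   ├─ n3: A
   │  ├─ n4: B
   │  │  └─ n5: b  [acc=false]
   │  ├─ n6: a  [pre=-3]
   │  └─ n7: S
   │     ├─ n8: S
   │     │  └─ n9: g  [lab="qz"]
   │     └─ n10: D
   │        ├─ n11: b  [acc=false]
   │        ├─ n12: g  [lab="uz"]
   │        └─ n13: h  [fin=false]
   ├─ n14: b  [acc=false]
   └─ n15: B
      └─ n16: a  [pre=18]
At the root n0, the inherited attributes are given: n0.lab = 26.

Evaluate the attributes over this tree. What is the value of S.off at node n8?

1. n0.lab = 26  [given at root]
2. n1.pre = -5  [terminal]
3. n2.live = -7  [a.pre - 2]
4. n3.key = 26  [26]
5. n3.acc = 3  [E.live + 10]
6. n4.cnt = 16  [A.acc + 13]
7. n5.acc = false  [terminal]
8. n4.fin = 14  [B.cnt - 2]
9. n4.ok = 28  [28]
10. n6.pre = -3  [terminal]
11. n7.lab = 20  [A.acc + B.fin + 3]
12. n8.lab = 1  [S₀.lab * 2 - 39]
13. n9.lab = "qz"  [terminal]
14. n8.off = true  [S.lab > 0]
15. n8.wid = "zm"  ["zm"]
16. n8.tag = "qqz"  ["q" ++ g.lab]
17. n11.acc = false  [terminal]
18. n12.lab = "uz"  [terminal]
19. n13.fin = false  [terminal]
20. n10.lim = false  [b.acc == true]
21. n10.cnt = true  [b.acc == false]
22. n10.fin = 4  [len(g.lab) + 2]
23. n7.off = false  [D.lim == true]
24. n7.wid = "mzm"  ["m" ++ S₁.wid]
25. n7.tag = "qqzzm"  [S₁.tag ++ S₁.wid]
26. n3.cnt = 18  [(if S.off then a.pre else A.acc) + 15]
27. n3.hot = true  [A.key == 26]
28. n14.acc = false  [terminal]
29. n15.cnt = 27  [27]
30. n16.pre = 18  [terminal]
31. n15.fin = -8  [a.pre - 26]
32. n15.ok = 25  [B.cnt - 2]
33. n2.acc = 20  [(if b.acc then E.live else B.fin) + 28]
34. n2.ok = "ww"  ["ww"]
35. n0.off = true  [E.acc > 19]
36. n0.wid = "www"  [E.ok ++ "w"]
37. n0.tag = "zww"  ["z" ++ E.ok]

true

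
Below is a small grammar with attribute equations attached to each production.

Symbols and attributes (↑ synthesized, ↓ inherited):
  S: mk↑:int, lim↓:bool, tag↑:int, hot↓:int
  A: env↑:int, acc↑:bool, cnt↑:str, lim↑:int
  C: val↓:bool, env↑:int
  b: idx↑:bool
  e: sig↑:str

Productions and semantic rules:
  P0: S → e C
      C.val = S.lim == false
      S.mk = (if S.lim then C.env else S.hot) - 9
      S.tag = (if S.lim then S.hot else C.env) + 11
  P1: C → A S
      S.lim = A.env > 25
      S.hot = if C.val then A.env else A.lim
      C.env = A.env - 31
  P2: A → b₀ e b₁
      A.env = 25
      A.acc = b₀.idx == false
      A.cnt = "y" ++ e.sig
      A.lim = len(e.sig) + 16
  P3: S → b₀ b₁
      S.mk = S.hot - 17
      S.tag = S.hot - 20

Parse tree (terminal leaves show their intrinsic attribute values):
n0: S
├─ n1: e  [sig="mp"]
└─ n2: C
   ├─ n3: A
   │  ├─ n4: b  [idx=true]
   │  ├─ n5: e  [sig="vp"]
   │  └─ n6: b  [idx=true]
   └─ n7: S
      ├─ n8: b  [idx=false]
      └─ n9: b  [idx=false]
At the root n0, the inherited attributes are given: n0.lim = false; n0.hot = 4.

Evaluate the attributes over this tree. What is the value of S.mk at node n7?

8

1. n0.lim = false  [given at root]
2. n0.hot = 4  [given at root]
3. n1.sig = "mp"  [terminal]
4. n2.val = true  [S.lim == false]
5. n4.idx = true  [terminal]
6. n5.sig = "vp"  [terminal]
7. n6.idx = true  [terminal]
8. n3.env = 25  [25]
9. n3.acc = false  [b₀.idx == false]
10. n3.cnt = "yvp"  ["y" ++ e.sig]
11. n3.lim = 18  [len(e.sig) + 16]
12. n7.lim = false  [A.env > 25]
13. n7.hot = 25  [if C.val then A.env else A.lim]
14. n8.idx = false  [terminal]
15. n9.idx = false  [terminal]
16. n7.mk = 8  [S.hot - 17]
17. n7.tag = 5  [S.hot - 20]
18. n2.env = -6  [A.env - 31]
19. n0.mk = -5  [(if S.lim then C.env else S.hot) - 9]
20. n0.tag = 5  [(if S.lim then S.hot else C.env) + 11]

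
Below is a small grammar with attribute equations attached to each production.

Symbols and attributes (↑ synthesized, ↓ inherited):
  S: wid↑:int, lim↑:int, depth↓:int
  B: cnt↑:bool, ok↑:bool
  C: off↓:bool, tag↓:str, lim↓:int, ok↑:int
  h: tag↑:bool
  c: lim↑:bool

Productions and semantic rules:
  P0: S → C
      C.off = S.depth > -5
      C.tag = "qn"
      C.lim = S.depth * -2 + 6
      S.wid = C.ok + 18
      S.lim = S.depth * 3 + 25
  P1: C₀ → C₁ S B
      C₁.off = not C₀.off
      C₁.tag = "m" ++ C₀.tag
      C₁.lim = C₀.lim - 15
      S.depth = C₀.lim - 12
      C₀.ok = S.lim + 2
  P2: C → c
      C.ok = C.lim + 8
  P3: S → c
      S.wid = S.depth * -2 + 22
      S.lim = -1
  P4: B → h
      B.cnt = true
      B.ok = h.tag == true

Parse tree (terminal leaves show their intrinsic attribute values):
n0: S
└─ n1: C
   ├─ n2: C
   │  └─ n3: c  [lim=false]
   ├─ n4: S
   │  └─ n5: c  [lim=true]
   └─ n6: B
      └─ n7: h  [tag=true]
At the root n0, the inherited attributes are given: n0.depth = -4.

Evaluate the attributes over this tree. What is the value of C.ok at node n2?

7

1. n0.depth = -4  [given at root]
2. n1.off = true  [S.depth > -5]
3. n1.tag = "qn"  ["qn"]
4. n1.lim = 14  [S.depth * -2 + 6]
5. n2.off = false  [not C₀.off]
6. n2.tag = "mqn"  ["m" ++ C₀.tag]
7. n2.lim = -1  [C₀.lim - 15]
8. n3.lim = false  [terminal]
9. n2.ok = 7  [C.lim + 8]
10. n4.depth = 2  [C₀.lim - 12]
11. n5.lim = true  [terminal]
12. n4.wid = 18  [S.depth * -2 + 22]
13. n4.lim = -1  [-1]
14. n7.tag = true  [terminal]
15. n6.cnt = true  [true]
16. n6.ok = true  [h.tag == true]
17. n1.ok = 1  [S.lim + 2]
18. n0.wid = 19  [C.ok + 18]
19. n0.lim = 13  [S.depth * 3 + 25]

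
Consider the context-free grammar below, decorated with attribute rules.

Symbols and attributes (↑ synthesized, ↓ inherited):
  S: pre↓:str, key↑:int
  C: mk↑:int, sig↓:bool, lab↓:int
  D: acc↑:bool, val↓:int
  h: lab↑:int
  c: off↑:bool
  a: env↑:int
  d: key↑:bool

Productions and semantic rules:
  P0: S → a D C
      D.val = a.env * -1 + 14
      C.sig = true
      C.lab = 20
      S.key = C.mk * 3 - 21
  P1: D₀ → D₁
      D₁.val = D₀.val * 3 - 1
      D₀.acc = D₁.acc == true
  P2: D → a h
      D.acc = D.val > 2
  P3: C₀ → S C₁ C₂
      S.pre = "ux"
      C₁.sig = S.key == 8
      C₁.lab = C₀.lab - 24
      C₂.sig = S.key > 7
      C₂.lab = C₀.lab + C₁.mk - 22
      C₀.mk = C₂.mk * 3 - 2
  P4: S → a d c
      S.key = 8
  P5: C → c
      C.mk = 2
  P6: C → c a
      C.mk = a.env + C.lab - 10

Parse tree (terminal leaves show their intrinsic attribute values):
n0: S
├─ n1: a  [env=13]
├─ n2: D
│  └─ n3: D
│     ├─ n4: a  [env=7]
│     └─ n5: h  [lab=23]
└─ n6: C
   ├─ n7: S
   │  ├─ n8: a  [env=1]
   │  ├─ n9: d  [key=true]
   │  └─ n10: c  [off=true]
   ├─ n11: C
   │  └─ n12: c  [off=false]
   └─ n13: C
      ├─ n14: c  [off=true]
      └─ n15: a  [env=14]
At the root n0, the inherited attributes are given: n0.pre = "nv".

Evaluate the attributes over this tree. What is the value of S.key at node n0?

1. n0.pre = "nv"  [given at root]
2. n1.env = 13  [terminal]
3. n2.val = 1  [a.env * -1 + 14]
4. n3.val = 2  [D₀.val * 3 - 1]
5. n4.env = 7  [terminal]
6. n5.lab = 23  [terminal]
7. n3.acc = false  [D.val > 2]
8. n2.acc = false  [D₁.acc == true]
9. n6.sig = true  [true]
10. n6.lab = 20  [20]
11. n7.pre = "ux"  ["ux"]
12. n8.env = 1  [terminal]
13. n9.key = true  [terminal]
14. n10.off = true  [terminal]
15. n7.key = 8  [8]
16. n11.sig = true  [S.key == 8]
17. n11.lab = -4  [C₀.lab - 24]
18. n12.off = false  [terminal]
19. n11.mk = 2  [2]
20. n13.sig = true  [S.key > 7]
21. n13.lab = 0  [C₀.lab + C₁.mk - 22]
22. n14.off = true  [terminal]
23. n15.env = 14  [terminal]
24. n13.mk = 4  [a.env + C.lab - 10]
25. n6.mk = 10  [C₂.mk * 3 - 2]
26. n0.key = 9  [C.mk * 3 - 21]

9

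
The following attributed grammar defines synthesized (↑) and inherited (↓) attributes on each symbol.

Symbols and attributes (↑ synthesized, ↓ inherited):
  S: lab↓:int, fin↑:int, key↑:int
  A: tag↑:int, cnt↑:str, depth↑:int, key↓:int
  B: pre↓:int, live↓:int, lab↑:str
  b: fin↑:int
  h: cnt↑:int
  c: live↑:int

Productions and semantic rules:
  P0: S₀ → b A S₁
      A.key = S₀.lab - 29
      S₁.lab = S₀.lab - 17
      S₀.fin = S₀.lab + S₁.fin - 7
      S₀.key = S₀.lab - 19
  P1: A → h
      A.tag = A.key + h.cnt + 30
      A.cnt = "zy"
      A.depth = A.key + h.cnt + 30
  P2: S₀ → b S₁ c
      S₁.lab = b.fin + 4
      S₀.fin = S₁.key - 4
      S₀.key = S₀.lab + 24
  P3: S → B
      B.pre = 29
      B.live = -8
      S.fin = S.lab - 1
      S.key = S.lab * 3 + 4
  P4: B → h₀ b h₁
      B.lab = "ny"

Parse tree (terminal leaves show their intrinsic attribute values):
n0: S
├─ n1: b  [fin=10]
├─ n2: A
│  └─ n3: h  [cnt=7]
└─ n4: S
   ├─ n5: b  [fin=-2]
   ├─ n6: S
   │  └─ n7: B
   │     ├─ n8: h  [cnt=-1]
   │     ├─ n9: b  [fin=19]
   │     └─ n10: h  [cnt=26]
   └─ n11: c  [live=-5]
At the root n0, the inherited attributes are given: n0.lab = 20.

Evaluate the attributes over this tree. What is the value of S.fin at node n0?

1. n0.lab = 20  [given at root]
2. n1.fin = 10  [terminal]
3. n2.key = -9  [S₀.lab - 29]
4. n3.cnt = 7  [terminal]
5. n2.tag = 28  [A.key + h.cnt + 30]
6. n2.cnt = "zy"  ["zy"]
7. n2.depth = 28  [A.key + h.cnt + 30]
8. n4.lab = 3  [S₀.lab - 17]
9. n5.fin = -2  [terminal]
10. n6.lab = 2  [b.fin + 4]
11. n7.pre = 29  [29]
12. n7.live = -8  [-8]
13. n8.cnt = -1  [terminal]
14. n9.fin = 19  [terminal]
15. n10.cnt = 26  [terminal]
16. n7.lab = "ny"  ["ny"]
17. n6.fin = 1  [S.lab - 1]
18. n6.key = 10  [S.lab * 3 + 4]
19. n11.live = -5  [terminal]
20. n4.fin = 6  [S₁.key - 4]
21. n4.key = 27  [S₀.lab + 24]
22. n0.fin = 19  [S₀.lab + S₁.fin - 7]
23. n0.key = 1  [S₀.lab - 19]

19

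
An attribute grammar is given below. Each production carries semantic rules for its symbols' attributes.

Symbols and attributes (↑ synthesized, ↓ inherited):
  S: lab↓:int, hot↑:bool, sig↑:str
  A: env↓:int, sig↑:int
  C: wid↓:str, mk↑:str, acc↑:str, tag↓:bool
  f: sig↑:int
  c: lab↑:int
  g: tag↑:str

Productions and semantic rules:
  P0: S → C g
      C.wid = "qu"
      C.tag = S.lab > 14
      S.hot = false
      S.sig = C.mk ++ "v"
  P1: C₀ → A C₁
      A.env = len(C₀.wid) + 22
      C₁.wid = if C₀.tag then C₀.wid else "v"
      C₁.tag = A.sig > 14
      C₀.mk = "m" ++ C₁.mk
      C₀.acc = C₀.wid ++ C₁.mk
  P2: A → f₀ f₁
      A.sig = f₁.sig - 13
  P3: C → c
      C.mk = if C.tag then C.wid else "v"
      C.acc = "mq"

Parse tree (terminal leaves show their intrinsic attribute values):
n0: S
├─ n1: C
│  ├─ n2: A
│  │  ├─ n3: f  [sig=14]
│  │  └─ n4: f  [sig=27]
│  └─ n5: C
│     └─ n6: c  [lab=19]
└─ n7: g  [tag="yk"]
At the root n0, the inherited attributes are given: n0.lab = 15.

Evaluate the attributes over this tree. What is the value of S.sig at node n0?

1. n0.lab = 15  [given at root]
2. n1.wid = "qu"  ["qu"]
3. n1.tag = true  [S.lab > 14]
4. n2.env = 24  [len(C₀.wid) + 22]
5. n3.sig = 14  [terminal]
6. n4.sig = 27  [terminal]
7. n2.sig = 14  [f₁.sig - 13]
8. n5.wid = "qu"  [if C₀.tag then C₀.wid else "v"]
9. n5.tag = false  [A.sig > 14]
10. n6.lab = 19  [terminal]
11. n5.mk = "v"  [if C.tag then C.wid else "v"]
12. n5.acc = "mq"  ["mq"]
13. n1.mk = "mv"  ["m" ++ C₁.mk]
14. n1.acc = "quv"  [C₀.wid ++ C₁.mk]
15. n7.tag = "yk"  [terminal]
16. n0.hot = false  [false]
17. n0.sig = "mvv"  [C.mk ++ "v"]

"mvv"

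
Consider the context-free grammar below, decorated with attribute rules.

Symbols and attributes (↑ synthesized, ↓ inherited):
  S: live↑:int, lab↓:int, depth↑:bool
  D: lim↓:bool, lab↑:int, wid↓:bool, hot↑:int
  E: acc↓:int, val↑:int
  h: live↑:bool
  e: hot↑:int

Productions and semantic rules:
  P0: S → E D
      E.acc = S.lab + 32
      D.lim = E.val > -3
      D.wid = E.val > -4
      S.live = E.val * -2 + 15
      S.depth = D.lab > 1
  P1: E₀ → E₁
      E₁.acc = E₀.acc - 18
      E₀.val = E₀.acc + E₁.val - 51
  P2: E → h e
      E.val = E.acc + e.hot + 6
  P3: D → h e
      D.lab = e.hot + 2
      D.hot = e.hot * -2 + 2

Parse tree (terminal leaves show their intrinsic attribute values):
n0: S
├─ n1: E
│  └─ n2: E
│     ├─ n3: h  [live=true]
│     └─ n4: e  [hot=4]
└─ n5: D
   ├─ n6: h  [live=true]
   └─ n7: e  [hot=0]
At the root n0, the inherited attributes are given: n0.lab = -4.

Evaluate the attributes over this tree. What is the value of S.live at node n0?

21

1. n0.lab = -4  [given at root]
2. n1.acc = 28  [S.lab + 32]
3. n2.acc = 10  [E₀.acc - 18]
4. n3.live = true  [terminal]
5. n4.hot = 4  [terminal]
6. n2.val = 20  [E.acc + e.hot + 6]
7. n1.val = -3  [E₀.acc + E₁.val - 51]
8. n5.lim = false  [E.val > -3]
9. n5.wid = true  [E.val > -4]
10. n6.live = true  [terminal]
11. n7.hot = 0  [terminal]
12. n5.lab = 2  [e.hot + 2]
13. n5.hot = 2  [e.hot * -2 + 2]
14. n0.live = 21  [E.val * -2 + 15]
15. n0.depth = true  [D.lab > 1]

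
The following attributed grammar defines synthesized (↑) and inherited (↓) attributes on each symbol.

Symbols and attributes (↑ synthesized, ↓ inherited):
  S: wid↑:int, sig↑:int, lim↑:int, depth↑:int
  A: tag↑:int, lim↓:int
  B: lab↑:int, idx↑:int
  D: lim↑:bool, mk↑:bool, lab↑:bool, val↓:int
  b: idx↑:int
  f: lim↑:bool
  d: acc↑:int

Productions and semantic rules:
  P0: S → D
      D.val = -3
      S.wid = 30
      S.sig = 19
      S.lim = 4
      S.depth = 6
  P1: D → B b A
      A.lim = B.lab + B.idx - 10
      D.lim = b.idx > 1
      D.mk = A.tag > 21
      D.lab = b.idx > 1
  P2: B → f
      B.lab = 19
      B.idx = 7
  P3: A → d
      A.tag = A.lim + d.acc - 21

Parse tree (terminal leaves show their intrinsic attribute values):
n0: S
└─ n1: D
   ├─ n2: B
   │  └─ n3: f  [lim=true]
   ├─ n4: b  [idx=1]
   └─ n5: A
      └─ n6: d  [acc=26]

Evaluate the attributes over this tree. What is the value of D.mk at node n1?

false

1. n1.val = -3  [-3]
2. n3.lim = true  [terminal]
3. n2.lab = 19  [19]
4. n2.idx = 7  [7]
5. n4.idx = 1  [terminal]
6. n5.lim = 16  [B.lab + B.idx - 10]
7. n6.acc = 26  [terminal]
8. n5.tag = 21  [A.lim + d.acc - 21]
9. n1.lim = false  [b.idx > 1]
10. n1.mk = false  [A.tag > 21]
11. n1.lab = false  [b.idx > 1]
12. n0.wid = 30  [30]
13. n0.sig = 19  [19]
14. n0.lim = 4  [4]
15. n0.depth = 6  [6]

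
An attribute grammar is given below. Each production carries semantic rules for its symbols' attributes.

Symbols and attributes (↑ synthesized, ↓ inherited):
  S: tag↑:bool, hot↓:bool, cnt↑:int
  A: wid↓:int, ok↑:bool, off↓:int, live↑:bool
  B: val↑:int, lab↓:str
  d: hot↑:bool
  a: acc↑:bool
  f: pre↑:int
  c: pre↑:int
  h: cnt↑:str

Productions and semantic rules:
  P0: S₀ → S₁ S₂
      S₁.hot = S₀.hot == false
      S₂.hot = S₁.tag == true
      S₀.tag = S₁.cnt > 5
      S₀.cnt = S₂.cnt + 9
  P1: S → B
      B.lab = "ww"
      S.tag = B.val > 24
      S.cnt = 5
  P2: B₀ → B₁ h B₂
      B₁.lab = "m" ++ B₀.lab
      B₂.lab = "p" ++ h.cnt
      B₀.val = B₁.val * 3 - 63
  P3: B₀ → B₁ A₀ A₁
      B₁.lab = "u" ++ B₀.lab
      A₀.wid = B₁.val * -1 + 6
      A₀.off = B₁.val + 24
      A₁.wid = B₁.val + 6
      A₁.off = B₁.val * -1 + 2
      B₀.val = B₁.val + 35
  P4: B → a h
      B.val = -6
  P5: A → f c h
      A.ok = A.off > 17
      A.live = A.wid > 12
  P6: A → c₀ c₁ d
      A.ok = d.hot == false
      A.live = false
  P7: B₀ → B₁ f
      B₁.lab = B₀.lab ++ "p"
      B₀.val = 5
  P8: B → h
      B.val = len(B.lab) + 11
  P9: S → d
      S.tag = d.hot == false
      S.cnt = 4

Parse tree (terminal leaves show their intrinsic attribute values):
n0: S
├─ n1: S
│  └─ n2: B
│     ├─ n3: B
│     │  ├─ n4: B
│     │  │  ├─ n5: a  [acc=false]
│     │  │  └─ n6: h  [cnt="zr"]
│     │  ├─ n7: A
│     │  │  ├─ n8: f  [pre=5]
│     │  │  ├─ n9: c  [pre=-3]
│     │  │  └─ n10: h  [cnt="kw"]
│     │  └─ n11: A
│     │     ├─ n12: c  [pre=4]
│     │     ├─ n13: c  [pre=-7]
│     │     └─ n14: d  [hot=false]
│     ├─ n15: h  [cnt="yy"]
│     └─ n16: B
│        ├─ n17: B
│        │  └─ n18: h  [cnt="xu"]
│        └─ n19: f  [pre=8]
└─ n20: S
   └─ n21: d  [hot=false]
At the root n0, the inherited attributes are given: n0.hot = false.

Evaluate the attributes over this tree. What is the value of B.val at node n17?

15

1. n0.hot = false  [given at root]
2. n1.hot = true  [S₀.hot == false]
3. n2.lab = "ww"  ["ww"]
4. n3.lab = "mww"  ["m" ++ B₀.lab]
5. n4.lab = "umww"  ["u" ++ B₀.lab]
6. n5.acc = false  [terminal]
7. n6.cnt = "zr"  [terminal]
8. n4.val = -6  [-6]
9. n7.wid = 12  [B₁.val * -1 + 6]
10. n7.off = 18  [B₁.val + 24]
11. n8.pre = 5  [terminal]
12. n9.pre = -3  [terminal]
13. n10.cnt = "kw"  [terminal]
14. n7.ok = true  [A.off > 17]
15. n7.live = false  [A.wid > 12]
16. n11.wid = 0  [B₁.val + 6]
17. n11.off = 8  [B₁.val * -1 + 2]
18. n12.pre = 4  [terminal]
19. n13.pre = -7  [terminal]
20. n14.hot = false  [terminal]
21. n11.ok = true  [d.hot == false]
22. n11.live = false  [false]
23. n3.val = 29  [B₁.val + 35]
24. n15.cnt = "yy"  [terminal]
25. n16.lab = "pyy"  ["p" ++ h.cnt]
26. n17.lab = "pyyp"  [B₀.lab ++ "p"]
27. n18.cnt = "xu"  [terminal]
28. n17.val = 15  [len(B.lab) + 11]
29. n19.pre = 8  [terminal]
30. n16.val = 5  [5]
31. n2.val = 24  [B₁.val * 3 - 63]
32. n1.tag = false  [B.val > 24]
33. n1.cnt = 5  [5]
34. n20.hot = false  [S₁.tag == true]
35. n21.hot = false  [terminal]
36. n20.tag = true  [d.hot == false]
37. n20.cnt = 4  [4]
38. n0.tag = false  [S₁.cnt > 5]
39. n0.cnt = 13  [S₂.cnt + 9]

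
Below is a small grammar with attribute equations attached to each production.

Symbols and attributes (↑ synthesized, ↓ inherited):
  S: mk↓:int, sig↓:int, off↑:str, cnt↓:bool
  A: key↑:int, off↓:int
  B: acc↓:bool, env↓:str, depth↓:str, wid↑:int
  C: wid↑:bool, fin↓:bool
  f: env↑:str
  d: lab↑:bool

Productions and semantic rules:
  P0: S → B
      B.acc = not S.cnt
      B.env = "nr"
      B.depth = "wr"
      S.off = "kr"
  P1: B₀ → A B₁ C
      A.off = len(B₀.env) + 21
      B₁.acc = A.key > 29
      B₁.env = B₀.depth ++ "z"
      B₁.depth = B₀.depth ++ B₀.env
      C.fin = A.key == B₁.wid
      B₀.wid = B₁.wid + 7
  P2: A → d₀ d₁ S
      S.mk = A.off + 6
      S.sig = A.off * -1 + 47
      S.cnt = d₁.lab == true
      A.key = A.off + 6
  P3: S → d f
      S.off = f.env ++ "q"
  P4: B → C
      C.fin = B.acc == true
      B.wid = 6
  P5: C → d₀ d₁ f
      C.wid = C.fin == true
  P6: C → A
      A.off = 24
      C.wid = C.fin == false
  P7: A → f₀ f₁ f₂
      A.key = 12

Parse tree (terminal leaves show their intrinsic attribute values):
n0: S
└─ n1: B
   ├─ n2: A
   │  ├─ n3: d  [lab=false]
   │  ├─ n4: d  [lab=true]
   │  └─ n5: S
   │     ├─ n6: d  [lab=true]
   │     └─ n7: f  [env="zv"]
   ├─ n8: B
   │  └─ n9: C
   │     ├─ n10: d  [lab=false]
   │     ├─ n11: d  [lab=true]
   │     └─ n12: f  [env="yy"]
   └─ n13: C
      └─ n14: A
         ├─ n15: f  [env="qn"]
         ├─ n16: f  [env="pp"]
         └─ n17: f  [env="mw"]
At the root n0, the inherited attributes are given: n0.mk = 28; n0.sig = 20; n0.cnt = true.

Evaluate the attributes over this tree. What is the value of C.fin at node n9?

1. n0.mk = 28  [given at root]
2. n0.sig = 20  [given at root]
3. n0.cnt = true  [given at root]
4. n1.acc = false  [not S.cnt]
5. n1.env = "nr"  ["nr"]
6. n1.depth = "wr"  ["wr"]
7. n2.off = 23  [len(B₀.env) + 21]
8. n3.lab = false  [terminal]
9. n4.lab = true  [terminal]
10. n5.mk = 29  [A.off + 6]
11. n5.sig = 24  [A.off * -1 + 47]
12. n5.cnt = true  [d₁.lab == true]
13. n6.lab = true  [terminal]
14. n7.env = "zv"  [terminal]
15. n5.off = "zvq"  [f.env ++ "q"]
16. n2.key = 29  [A.off + 6]
17. n8.acc = false  [A.key > 29]
18. n8.env = "wrz"  [B₀.depth ++ "z"]
19. n8.depth = "wrnr"  [B₀.depth ++ B₀.env]
20. n9.fin = false  [B.acc == true]
21. n10.lab = false  [terminal]
22. n11.lab = true  [terminal]
23. n12.env = "yy"  [terminal]
24. n9.wid = false  [C.fin == true]
25. n8.wid = 6  [6]
26. n13.fin = false  [A.key == B₁.wid]
27. n14.off = 24  [24]
28. n15.env = "qn"  [terminal]
29. n16.env = "pp"  [terminal]
30. n17.env = "mw"  [terminal]
31. n14.key = 12  [12]
32. n13.wid = true  [C.fin == false]
33. n1.wid = 13  [B₁.wid + 7]
34. n0.off = "kr"  ["kr"]

false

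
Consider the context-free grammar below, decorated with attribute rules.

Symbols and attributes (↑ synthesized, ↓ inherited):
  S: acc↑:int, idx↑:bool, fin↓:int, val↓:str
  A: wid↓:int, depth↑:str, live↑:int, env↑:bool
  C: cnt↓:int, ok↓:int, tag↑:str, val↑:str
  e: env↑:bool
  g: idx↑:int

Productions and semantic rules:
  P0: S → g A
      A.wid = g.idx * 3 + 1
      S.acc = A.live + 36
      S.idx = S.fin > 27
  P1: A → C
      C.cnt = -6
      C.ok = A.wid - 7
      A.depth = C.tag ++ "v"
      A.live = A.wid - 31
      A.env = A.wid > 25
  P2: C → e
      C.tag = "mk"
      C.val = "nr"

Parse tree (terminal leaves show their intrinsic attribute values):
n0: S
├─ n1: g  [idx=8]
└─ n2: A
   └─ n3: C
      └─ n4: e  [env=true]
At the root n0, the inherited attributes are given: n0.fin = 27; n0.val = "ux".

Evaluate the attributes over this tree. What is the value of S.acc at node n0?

30

1. n0.fin = 27  [given at root]
2. n0.val = "ux"  [given at root]
3. n1.idx = 8  [terminal]
4. n2.wid = 25  [g.idx * 3 + 1]
5. n3.cnt = -6  [-6]
6. n3.ok = 18  [A.wid - 7]
7. n4.env = true  [terminal]
8. n3.tag = "mk"  ["mk"]
9. n3.val = "nr"  ["nr"]
10. n2.depth = "mkv"  [C.tag ++ "v"]
11. n2.live = -6  [A.wid - 31]
12. n2.env = false  [A.wid > 25]
13. n0.acc = 30  [A.live + 36]
14. n0.idx = false  [S.fin > 27]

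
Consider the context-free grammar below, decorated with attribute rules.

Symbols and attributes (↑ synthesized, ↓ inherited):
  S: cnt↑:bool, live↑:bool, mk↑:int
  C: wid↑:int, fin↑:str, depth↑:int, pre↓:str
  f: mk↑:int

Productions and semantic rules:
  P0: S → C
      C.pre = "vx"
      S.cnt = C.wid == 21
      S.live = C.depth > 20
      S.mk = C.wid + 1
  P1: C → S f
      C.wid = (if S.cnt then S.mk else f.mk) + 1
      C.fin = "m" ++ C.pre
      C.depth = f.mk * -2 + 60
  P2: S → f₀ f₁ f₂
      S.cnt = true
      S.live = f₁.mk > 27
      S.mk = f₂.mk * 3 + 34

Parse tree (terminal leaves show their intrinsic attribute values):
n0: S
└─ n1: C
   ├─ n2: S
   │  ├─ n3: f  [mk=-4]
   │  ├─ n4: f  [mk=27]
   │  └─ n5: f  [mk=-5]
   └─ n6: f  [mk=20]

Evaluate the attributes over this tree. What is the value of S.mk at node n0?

21

1. n1.pre = "vx"  ["vx"]
2. n3.mk = -4  [terminal]
3. n4.mk = 27  [terminal]
4. n5.mk = -5  [terminal]
5. n2.cnt = true  [true]
6. n2.live = false  [f₁.mk > 27]
7. n2.mk = 19  [f₂.mk * 3 + 34]
8. n6.mk = 20  [terminal]
9. n1.wid = 20  [(if S.cnt then S.mk else f.mk) + 1]
10. n1.fin = "mvx"  ["m" ++ C.pre]
11. n1.depth = 20  [f.mk * -2 + 60]
12. n0.cnt = false  [C.wid == 21]
13. n0.live = false  [C.depth > 20]
14. n0.mk = 21  [C.wid + 1]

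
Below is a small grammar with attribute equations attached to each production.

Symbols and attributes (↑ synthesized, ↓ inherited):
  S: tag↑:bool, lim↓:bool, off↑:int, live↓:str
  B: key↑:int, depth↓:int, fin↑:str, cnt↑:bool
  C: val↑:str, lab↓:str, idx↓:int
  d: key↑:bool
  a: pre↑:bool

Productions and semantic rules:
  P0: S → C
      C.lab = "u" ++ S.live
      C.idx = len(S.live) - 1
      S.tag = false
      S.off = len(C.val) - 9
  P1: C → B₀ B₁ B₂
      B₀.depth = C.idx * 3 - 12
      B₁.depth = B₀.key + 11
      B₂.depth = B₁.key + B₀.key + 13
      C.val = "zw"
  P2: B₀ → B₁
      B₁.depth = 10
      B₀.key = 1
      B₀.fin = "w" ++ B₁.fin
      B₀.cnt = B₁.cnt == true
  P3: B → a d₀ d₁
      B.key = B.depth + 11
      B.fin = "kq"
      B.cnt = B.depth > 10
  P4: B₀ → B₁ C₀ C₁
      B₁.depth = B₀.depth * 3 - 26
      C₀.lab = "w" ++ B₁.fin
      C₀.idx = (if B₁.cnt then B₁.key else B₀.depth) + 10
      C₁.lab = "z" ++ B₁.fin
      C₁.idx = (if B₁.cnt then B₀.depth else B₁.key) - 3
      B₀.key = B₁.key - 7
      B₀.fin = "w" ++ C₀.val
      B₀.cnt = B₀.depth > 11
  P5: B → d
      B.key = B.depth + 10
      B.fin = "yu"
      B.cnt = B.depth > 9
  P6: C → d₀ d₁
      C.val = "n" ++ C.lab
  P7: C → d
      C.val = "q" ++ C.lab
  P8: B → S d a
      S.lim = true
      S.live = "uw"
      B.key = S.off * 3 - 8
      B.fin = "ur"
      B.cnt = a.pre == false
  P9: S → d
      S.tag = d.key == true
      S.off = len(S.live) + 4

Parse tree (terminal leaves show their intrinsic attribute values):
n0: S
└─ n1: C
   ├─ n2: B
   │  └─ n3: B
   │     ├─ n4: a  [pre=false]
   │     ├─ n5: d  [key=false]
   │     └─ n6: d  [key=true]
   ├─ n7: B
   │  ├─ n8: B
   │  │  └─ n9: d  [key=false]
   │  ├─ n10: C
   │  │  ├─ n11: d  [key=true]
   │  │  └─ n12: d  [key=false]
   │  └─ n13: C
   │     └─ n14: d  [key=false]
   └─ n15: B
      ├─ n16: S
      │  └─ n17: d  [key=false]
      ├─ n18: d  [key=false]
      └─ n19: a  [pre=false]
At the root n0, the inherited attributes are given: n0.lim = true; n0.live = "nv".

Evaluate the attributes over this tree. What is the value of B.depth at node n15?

1. n0.lim = true  [given at root]
2. n0.live = "nv"  [given at root]
3. n1.lab = "unv"  ["u" ++ S.live]
4. n1.idx = 1  [len(S.live) - 1]
5. n2.depth = -9  [C.idx * 3 - 12]
6. n3.depth = 10  [10]
7. n4.pre = false  [terminal]
8. n5.key = false  [terminal]
9. n6.key = true  [terminal]
10. n3.key = 21  [B.depth + 11]
11. n3.fin = "kq"  ["kq"]
12. n3.cnt = false  [B.depth > 10]
13. n2.key = 1  [1]
14. n2.fin = "wkq"  ["w" ++ B₁.fin]
15. n2.cnt = false  [B₁.cnt == true]
16. n7.depth = 12  [B₀.key + 11]
17. n8.depth = 10  [B₀.depth * 3 - 26]
18. n9.key = false  [terminal]
19. n8.key = 20  [B.depth + 10]
20. n8.fin = "yu"  ["yu"]
21. n8.cnt = true  [B.depth > 9]
22. n10.lab = "wyu"  ["w" ++ B₁.fin]
23. n10.idx = 30  [(if B₁.cnt then B₁.key else B₀.depth) + 10]
24. n11.key = true  [terminal]
25. n12.key = false  [terminal]
26. n10.val = "nwyu"  ["n" ++ C.lab]
27. n13.lab = "zyu"  ["z" ++ B₁.fin]
28. n13.idx = 9  [(if B₁.cnt then B₀.depth else B₁.key) - 3]
29. n14.key = false  [terminal]
30. n13.val = "qzyu"  ["q" ++ C.lab]
31. n7.key = 13  [B₁.key - 7]
32. n7.fin = "wnwyu"  ["w" ++ C₀.val]
33. n7.cnt = true  [B₀.depth > 11]
34. n15.depth = 27  [B₁.key + B₀.key + 13]
35. n16.lim = true  [true]
36. n16.live = "uw"  ["uw"]
37. n17.key = false  [terminal]
38. n16.tag = false  [d.key == true]
39. n16.off = 6  [len(S.live) + 4]
40. n18.key = false  [terminal]
41. n19.pre = false  [terminal]
42. n15.key = 10  [S.off * 3 - 8]
43. n15.fin = "ur"  ["ur"]
44. n15.cnt = true  [a.pre == false]
45. n1.val = "zw"  ["zw"]
46. n0.tag = false  [false]
47. n0.off = -7  [len(C.val) - 9]

27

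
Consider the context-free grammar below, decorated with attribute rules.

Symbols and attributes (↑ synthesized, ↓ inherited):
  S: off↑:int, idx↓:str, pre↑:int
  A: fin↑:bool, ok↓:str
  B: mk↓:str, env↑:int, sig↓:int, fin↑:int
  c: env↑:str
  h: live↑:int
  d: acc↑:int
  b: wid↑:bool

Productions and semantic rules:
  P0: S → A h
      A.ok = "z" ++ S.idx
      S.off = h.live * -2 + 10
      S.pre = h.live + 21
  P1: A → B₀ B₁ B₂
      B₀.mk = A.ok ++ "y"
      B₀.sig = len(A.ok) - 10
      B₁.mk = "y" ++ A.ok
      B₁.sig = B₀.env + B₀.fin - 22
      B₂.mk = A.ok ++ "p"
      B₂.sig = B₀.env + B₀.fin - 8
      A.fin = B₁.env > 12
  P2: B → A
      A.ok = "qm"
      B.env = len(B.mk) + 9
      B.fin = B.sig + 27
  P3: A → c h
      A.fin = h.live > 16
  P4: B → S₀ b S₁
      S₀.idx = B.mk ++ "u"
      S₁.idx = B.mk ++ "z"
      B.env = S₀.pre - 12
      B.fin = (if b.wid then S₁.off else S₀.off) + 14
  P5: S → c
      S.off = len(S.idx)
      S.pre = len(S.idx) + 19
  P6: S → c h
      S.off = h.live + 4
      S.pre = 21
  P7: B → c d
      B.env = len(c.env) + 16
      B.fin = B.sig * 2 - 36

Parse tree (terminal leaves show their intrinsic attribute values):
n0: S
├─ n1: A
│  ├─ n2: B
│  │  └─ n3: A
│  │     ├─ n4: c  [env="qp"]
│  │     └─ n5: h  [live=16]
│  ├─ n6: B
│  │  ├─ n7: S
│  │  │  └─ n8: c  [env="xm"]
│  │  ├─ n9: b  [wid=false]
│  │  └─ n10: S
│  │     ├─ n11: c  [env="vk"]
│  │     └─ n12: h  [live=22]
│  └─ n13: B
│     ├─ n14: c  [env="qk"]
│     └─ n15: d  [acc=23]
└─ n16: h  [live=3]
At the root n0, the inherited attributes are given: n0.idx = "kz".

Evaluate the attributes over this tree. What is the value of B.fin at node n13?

14

1. n0.idx = "kz"  [given at root]
2. n1.ok = "zkz"  ["z" ++ S.idx]
3. n2.mk = "zkzy"  [A.ok ++ "y"]
4. n2.sig = -7  [len(A.ok) - 10]
5. n3.ok = "qm"  ["qm"]
6. n4.env = "qp"  [terminal]
7. n5.live = 16  [terminal]
8. n3.fin = false  [h.live > 16]
9. n2.env = 13  [len(B.mk) + 9]
10. n2.fin = 20  [B.sig + 27]
11. n6.mk = "yzkz"  ["y" ++ A.ok]
12. n6.sig = 11  [B₀.env + B₀.fin - 22]
13. n7.idx = "yzkzu"  [B.mk ++ "u"]
14. n8.env = "xm"  [terminal]
15. n7.off = 5  [len(S.idx)]
16. n7.pre = 24  [len(S.idx) + 19]
17. n9.wid = false  [terminal]
18. n10.idx = "yzkzz"  [B.mk ++ "z"]
19. n11.env = "vk"  [terminal]
20. n12.live = 22  [terminal]
21. n10.off = 26  [h.live + 4]
22. n10.pre = 21  [21]
23. n6.env = 12  [S₀.pre - 12]
24. n6.fin = 19  [(if b.wid then S₁.off else S₀.off) + 14]
25. n13.mk = "zkzp"  [A.ok ++ "p"]
26. n13.sig = 25  [B₀.env + B₀.fin - 8]
27. n14.env = "qk"  [terminal]
28. n15.acc = 23  [terminal]
29. n13.env = 18  [len(c.env) + 16]
30. n13.fin = 14  [B.sig * 2 - 36]
31. n1.fin = false  [B₁.env > 12]
32. n16.live = 3  [terminal]
33. n0.off = 4  [h.live * -2 + 10]
34. n0.pre = 24  [h.live + 21]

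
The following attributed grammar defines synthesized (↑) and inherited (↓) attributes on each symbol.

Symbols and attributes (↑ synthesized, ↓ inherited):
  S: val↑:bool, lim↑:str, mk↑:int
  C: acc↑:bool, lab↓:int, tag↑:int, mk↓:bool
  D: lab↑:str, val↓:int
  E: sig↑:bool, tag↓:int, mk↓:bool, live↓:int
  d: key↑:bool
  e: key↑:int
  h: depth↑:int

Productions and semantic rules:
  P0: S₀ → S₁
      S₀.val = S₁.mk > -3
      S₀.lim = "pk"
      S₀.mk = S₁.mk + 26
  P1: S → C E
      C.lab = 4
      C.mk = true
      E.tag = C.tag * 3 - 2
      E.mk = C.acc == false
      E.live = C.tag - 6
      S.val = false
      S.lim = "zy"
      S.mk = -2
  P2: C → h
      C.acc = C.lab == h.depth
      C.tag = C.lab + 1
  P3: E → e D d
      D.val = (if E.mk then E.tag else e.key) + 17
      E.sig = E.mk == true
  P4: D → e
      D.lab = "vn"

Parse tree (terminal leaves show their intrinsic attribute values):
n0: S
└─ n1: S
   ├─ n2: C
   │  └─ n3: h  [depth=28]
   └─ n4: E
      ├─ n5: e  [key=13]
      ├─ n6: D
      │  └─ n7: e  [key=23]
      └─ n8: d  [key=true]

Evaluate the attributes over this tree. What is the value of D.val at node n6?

1. n2.lab = 4  [4]
2. n2.mk = true  [true]
3. n3.depth = 28  [terminal]
4. n2.acc = false  [C.lab == h.depth]
5. n2.tag = 5  [C.lab + 1]
6. n4.tag = 13  [C.tag * 3 - 2]
7. n4.mk = true  [C.acc == false]
8. n4.live = -1  [C.tag - 6]
9. n5.key = 13  [terminal]
10. n6.val = 30  [(if E.mk then E.tag else e.key) + 17]
11. n7.key = 23  [terminal]
12. n6.lab = "vn"  ["vn"]
13. n8.key = true  [terminal]
14. n4.sig = true  [E.mk == true]
15. n1.val = false  [false]
16. n1.lim = "zy"  ["zy"]
17. n1.mk = -2  [-2]
18. n0.val = true  [S₁.mk > -3]
19. n0.lim = "pk"  ["pk"]
20. n0.mk = 24  [S₁.mk + 26]

30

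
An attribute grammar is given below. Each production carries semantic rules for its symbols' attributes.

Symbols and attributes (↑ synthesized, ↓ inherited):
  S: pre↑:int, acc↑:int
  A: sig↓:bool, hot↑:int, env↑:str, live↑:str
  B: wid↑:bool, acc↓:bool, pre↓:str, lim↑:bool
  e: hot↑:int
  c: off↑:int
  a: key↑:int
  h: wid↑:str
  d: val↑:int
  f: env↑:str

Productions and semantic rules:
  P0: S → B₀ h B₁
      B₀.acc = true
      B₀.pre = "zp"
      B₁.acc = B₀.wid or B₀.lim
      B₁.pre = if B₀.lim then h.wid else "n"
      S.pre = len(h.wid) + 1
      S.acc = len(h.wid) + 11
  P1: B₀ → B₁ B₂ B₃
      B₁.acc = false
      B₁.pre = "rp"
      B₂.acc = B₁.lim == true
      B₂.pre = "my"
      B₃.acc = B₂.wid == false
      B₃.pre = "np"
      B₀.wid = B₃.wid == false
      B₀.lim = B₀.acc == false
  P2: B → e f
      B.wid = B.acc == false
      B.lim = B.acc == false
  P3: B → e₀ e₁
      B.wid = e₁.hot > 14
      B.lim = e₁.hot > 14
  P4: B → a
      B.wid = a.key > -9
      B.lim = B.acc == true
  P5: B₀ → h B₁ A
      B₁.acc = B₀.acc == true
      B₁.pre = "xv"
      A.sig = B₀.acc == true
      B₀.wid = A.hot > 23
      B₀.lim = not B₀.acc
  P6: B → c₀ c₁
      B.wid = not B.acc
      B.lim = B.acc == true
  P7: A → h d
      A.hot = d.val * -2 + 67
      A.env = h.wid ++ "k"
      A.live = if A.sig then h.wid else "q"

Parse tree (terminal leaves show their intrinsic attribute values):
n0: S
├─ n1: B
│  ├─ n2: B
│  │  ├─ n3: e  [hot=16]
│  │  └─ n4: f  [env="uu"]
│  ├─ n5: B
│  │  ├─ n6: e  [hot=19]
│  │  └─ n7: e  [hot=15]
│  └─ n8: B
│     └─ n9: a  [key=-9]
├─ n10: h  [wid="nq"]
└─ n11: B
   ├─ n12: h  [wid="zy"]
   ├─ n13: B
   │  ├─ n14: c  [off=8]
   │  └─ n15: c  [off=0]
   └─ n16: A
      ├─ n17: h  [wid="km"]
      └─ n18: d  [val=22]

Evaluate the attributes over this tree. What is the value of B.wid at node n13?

false

1. n1.acc = true  [true]
2. n1.pre = "zp"  ["zp"]
3. n2.acc = false  [false]
4. n2.pre = "rp"  ["rp"]
5. n3.hot = 16  [terminal]
6. n4.env = "uu"  [terminal]
7. n2.wid = true  [B.acc == false]
8. n2.lim = true  [B.acc == false]
9. n5.acc = true  [B₁.lim == true]
10. n5.pre = "my"  ["my"]
11. n6.hot = 19  [terminal]
12. n7.hot = 15  [terminal]
13. n5.wid = true  [e₁.hot > 14]
14. n5.lim = true  [e₁.hot > 14]
15. n8.acc = false  [B₂.wid == false]
16. n8.pre = "np"  ["np"]
17. n9.key = -9  [terminal]
18. n8.wid = false  [a.key > -9]
19. n8.lim = false  [B.acc == true]
20. n1.wid = true  [B₃.wid == false]
21. n1.lim = false  [B₀.acc == false]
22. n10.wid = "nq"  [terminal]
23. n11.acc = true  [B₀.wid or B₀.lim]
24. n11.pre = "n"  [if B₀.lim then h.wid else "n"]
25. n12.wid = "zy"  [terminal]
26. n13.acc = true  [B₀.acc == true]
27. n13.pre = "xv"  ["xv"]
28. n14.off = 8  [terminal]
29. n15.off = 0  [terminal]
30. n13.wid = false  [not B.acc]
31. n13.lim = true  [B.acc == true]
32. n16.sig = true  [B₀.acc == true]
33. n17.wid = "km"  [terminal]
34. n18.val = 22  [terminal]
35. n16.hot = 23  [d.val * -2 + 67]
36. n16.env = "kmk"  [h.wid ++ "k"]
37. n16.live = "km"  [if A.sig then h.wid else "q"]
38. n11.wid = false  [A.hot > 23]
39. n11.lim = false  [not B₀.acc]
40. n0.pre = 3  [len(h.wid) + 1]
41. n0.acc = 13  [len(h.wid) + 11]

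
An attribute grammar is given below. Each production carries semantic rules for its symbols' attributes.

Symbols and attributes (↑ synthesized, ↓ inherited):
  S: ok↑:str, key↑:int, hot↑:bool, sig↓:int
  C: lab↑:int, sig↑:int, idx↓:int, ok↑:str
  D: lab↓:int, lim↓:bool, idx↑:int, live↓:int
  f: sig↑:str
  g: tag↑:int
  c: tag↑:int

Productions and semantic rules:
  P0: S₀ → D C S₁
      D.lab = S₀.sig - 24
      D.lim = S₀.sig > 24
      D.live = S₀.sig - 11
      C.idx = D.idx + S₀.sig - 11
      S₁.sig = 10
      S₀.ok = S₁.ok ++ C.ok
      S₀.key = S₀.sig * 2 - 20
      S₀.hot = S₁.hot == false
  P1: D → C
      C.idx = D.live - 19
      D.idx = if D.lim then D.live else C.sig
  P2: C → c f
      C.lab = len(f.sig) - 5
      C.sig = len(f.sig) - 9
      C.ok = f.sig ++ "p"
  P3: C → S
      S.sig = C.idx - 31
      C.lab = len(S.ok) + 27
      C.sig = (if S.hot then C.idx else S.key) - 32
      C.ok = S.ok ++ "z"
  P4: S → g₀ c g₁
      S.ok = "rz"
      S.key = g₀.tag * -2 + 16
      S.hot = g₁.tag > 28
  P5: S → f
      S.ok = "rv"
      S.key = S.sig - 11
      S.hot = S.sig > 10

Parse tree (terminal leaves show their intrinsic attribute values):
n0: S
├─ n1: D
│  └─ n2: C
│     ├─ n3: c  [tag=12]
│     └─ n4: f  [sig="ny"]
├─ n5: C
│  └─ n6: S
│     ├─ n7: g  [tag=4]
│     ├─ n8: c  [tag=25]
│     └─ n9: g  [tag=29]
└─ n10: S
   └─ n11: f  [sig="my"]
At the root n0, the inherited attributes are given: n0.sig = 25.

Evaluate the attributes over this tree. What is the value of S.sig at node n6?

-3

1. n0.sig = 25  [given at root]
2. n1.lab = 1  [S₀.sig - 24]
3. n1.lim = true  [S₀.sig > 24]
4. n1.live = 14  [S₀.sig - 11]
5. n2.idx = -5  [D.live - 19]
6. n3.tag = 12  [terminal]
7. n4.sig = "ny"  [terminal]
8. n2.lab = -3  [len(f.sig) - 5]
9. n2.sig = -7  [len(f.sig) - 9]
10. n2.ok = "nyp"  [f.sig ++ "p"]
11. n1.idx = 14  [if D.lim then D.live else C.sig]
12. n5.idx = 28  [D.idx + S₀.sig - 11]
13. n6.sig = -3  [C.idx - 31]
14. n7.tag = 4  [terminal]
15. n8.tag = 25  [terminal]
16. n9.tag = 29  [terminal]
17. n6.ok = "rz"  ["rz"]
18. n6.key = 8  [g₀.tag * -2 + 16]
19. n6.hot = true  [g₁.tag > 28]
20. n5.lab = 29  [len(S.ok) + 27]
21. n5.sig = -4  [(if S.hot then C.idx else S.key) - 32]
22. n5.ok = "rzz"  [S.ok ++ "z"]
23. n10.sig = 10  [10]
24. n11.sig = "my"  [terminal]
25. n10.ok = "rv"  ["rv"]
26. n10.key = -1  [S.sig - 11]
27. n10.hot = false  [S.sig > 10]
28. n0.ok = "rvrzz"  [S₁.ok ++ C.ok]
29. n0.key = 30  [S₀.sig * 2 - 20]
30. n0.hot = true  [S₁.hot == false]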